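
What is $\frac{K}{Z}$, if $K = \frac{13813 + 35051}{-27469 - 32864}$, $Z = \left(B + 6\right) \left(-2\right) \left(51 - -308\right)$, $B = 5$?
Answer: $\frac{8144}{79418339} \approx 0.00010255$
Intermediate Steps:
$Z = -7898$ ($Z = \left(5 + 6\right) \left(-2\right) \left(51 - -308\right) = 11 \left(-2\right) \left(51 + 308\right) = \left(-22\right) 359 = -7898$)
$K = - \frac{16288}{20111}$ ($K = \frac{48864}{-60333} = 48864 \left(- \frac{1}{60333}\right) = - \frac{16288}{20111} \approx -0.80991$)
$\frac{K}{Z} = - \frac{16288}{20111 \left(-7898\right)} = \left(- \frac{16288}{20111}\right) \left(- \frac{1}{7898}\right) = \frac{8144}{79418339}$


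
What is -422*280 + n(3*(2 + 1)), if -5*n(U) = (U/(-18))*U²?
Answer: -1181519/10 ≈ -1.1815e+5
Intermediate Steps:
n(U) = U³/90 (n(U) = -U/(-18)*U²/5 = -U*(-1/18)*U²/5 = -(-U/18)*U²/5 = -(-1)*U³/90 = U³/90)
-422*280 + n(3*(2 + 1)) = -422*280 + (3*(2 + 1))³/90 = -118160 + (3*3)³/90 = -118160 + (1/90)*9³ = -118160 + (1/90)*729 = -118160 + 81/10 = -1181519/10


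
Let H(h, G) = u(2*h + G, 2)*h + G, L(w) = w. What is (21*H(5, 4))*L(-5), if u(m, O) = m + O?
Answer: -8820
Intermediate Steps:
u(m, O) = O + m
H(h, G) = G + h*(2 + G + 2*h) (H(h, G) = (2 + (2*h + G))*h + G = (2 + (G + 2*h))*h + G = (2 + G + 2*h)*h + G = h*(2 + G + 2*h) + G = G + h*(2 + G + 2*h))
(21*H(5, 4))*L(-5) = (21*(4 + 5*(2 + 4 + 2*5)))*(-5) = (21*(4 + 5*(2 + 4 + 10)))*(-5) = (21*(4 + 5*16))*(-5) = (21*(4 + 80))*(-5) = (21*84)*(-5) = 1764*(-5) = -8820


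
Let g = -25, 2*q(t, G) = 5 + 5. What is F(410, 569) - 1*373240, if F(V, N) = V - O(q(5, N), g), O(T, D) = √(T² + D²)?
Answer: -372830 - 5*√26 ≈ -3.7286e+5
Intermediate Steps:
q(t, G) = 5 (q(t, G) = (5 + 5)/2 = (½)*10 = 5)
O(T, D) = √(D² + T²)
F(V, N) = V - 5*√26 (F(V, N) = V - √((-25)² + 5²) = V - √(625 + 25) = V - √650 = V - 5*√26)
F(410, 569) - 1*373240 = (410 - 5*√26) - 1*373240 = (410 - 5*√26) - 373240 = -372830 - 5*√26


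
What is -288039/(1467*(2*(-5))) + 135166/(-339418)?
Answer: 15963789347/829877010 ≈ 19.236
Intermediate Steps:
-288039/(1467*(2*(-5))) + 135166/(-339418) = -288039/(1467*(-10)) + 135166*(-1/339418) = -288039/(-14670) - 67583/169709 = -288039*(-1/14670) - 67583/169709 = 96013/4890 - 67583/169709 = 15963789347/829877010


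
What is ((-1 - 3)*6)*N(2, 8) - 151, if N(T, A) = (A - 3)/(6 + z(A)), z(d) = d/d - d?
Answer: -31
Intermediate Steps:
z(d) = 1 - d
N(T, A) = (-3 + A)/(7 - A) (N(T, A) = (A - 3)/(6 + (1 - A)) = (-3 + A)/(7 - A))
((-1 - 3)*6)*N(2, 8) - 151 = ((-1 - 3)*6)*((3 - 1*8)/(-7 + 8)) - 151 = (-4*6)*((3 - 8)/1) - 151 = -24*(-5) - 151 = 120 - 151 = -31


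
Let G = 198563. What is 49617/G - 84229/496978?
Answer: 7933794499/98681442614 ≈ 0.080398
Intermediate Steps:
49617/G - 84229/496978 = 49617/198563 - 84229/496978 = 7933794499/98681442614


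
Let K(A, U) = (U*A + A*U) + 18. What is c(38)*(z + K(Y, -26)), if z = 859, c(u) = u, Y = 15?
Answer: 3686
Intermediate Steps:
K(A, U) = 18 + 2*A*U (K(A, U) = (A*U + A*U) + 18 = 2*A*U + 18 = 18 + 2*A*U)
c(38)*(z + K(Y, -26)) = 38*(859 + (18 + 2*15*(-26))) = 38*(859 + (18 - 780)) = 38*(859 - 762) = 38*97 = 3686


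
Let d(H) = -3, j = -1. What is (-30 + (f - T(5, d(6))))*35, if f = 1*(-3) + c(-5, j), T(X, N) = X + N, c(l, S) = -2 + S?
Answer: -1330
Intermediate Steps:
T(X, N) = N + X
f = -6 (f = 1*(-3) + (-2 - 1) = -3 - 3 = -6)
(-30 + (f - T(5, d(6))))*35 = (-30 + (-6 - (-3 + 5)))*35 = (-30 + (-6 - 1*2))*35 = (-30 + (-6 - 2))*35 = (-30 - 8)*35 = -38*35 = -1330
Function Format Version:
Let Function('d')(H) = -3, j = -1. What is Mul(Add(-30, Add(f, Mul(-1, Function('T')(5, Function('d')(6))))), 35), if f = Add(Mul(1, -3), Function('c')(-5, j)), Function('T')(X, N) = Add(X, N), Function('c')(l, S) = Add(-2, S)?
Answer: -1330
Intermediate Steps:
Function('T')(X, N) = Add(N, X)
f = -6 (f = Add(Mul(1, -3), Add(-2, -1)) = Add(-3, -3) = -6)
Mul(Add(-30, Add(f, Mul(-1, Function('T')(5, Function('d')(6))))), 35) = Mul(Add(-30, Add(-6, Mul(-1, Add(-3, 5)))), 35) = Mul(Add(-30, Add(-6, Mul(-1, 2))), 35) = Mul(Add(-30, Add(-6, -2)), 35) = Mul(Add(-30, -8), 35) = Mul(-38, 35) = -1330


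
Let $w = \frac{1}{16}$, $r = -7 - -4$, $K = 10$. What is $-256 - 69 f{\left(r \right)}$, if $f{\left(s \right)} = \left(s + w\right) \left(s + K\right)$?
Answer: $\frac{18605}{16} \approx 1162.8$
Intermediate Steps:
$r = -3$ ($r = -7 + 4 = -3$)
$w = \frac{1}{16} \approx 0.0625$
$f{\left(s \right)} = \left(10 + s\right) \left(\frac{1}{16} + s\right)$ ($f{\left(s \right)} = \left(s + \frac{1}{16}\right) \left(s + 10\right) = \left(\frac{1}{16} + s\right) \left(10 + s\right) = \left(10 + s\right) \left(\frac{1}{16} + s\right)$)
$-256 - 69 f{\left(r \right)} = -256 - 69 \left(\frac{5}{8} + \left(-3\right)^{2} + \frac{161}{16} \left(-3\right)\right) = -256 - 69 \left(\frac{5}{8} + 9 - \frac{483}{16}\right) = -256 - - \frac{22701}{16} = -256 + \frac{22701}{16} = \frac{18605}{16}$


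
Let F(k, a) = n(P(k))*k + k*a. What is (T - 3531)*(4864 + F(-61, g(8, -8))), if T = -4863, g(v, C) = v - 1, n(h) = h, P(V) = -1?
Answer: -37756212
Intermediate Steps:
g(v, C) = -1 + v
F(k, a) = -k + a*k (F(k, a) = -k + k*a = -k + a*k)
(T - 3531)*(4864 + F(-61, g(8, -8))) = (-4863 - 3531)*(4864 - 61*(-1 + (-1 + 8))) = -8394*(4864 - 61*(-1 + 7)) = -8394*(4864 - 61*6) = -8394*(4864 - 366) = -8394*4498 = -37756212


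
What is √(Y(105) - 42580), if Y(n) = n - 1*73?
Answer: 2*I*√10637 ≈ 206.27*I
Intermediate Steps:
Y(n) = -73 + n (Y(n) = n - 73 = -73 + n)
√(Y(105) - 42580) = √((-73 + 105) - 42580) = √(32 - 42580) = √(-42548) = 2*I*√10637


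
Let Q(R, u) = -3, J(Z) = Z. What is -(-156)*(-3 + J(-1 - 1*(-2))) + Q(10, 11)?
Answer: -315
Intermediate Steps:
-(-156)*(-3 + J(-1 - 1*(-2))) + Q(10, 11) = -(-156)*(-3 + (-1 - 1*(-2))) - 3 = -(-156)*(-3 + (-1 + 2)) - 3 = -(-156)*(-3 + 1) - 3 = -(-156)*(-2) - 3 = -26*12 - 3 = -312 - 3 = -315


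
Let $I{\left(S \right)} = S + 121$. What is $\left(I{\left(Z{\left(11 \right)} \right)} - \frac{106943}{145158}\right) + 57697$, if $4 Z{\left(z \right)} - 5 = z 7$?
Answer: $\frac{4197807020}{72579} \approx 57838.0$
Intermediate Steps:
$Z{\left(z \right)} = \frac{5}{4} + \frac{7 z}{4}$ ($Z{\left(z \right)} = \frac{5}{4} + \frac{z 7}{4} = \frac{5}{4} + \frac{7 z}{4}$)
$I{\left(S \right)} = 121 + S$
$\left(I{\left(Z{\left(11 \right)} \right)} - \frac{106943}{145158}\right) + 57697 = \left(\left(121 + \left(\frac{5}{4} + \frac{7}{4} \cdot 11\right)\right) - \frac{106943}{145158}\right) + 57697 = \left(\left(121 + \left(\frac{5}{4} + \frac{77}{4}\right)\right) - \frac{106943}{145158}\right) + 57697 = \left(\left(121 + \frac{41}{2}\right) - \frac{106943}{145158}\right) + 57697 = \left(\frac{283}{2} - \frac{106943}{145158}\right) + 57697 = \frac{10216457}{72579} + 57697 = \frac{4197807020}{72579}$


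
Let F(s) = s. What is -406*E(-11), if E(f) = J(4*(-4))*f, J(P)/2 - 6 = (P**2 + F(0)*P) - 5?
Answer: 2295524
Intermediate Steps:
J(P) = 2 + 2*P**2 (J(P) = 12 + 2*((P**2 + 0*P) - 5) = 12 + 2*((P**2 + 0) - 5) = 12 + 2*(P**2 - 5) = 12 + 2*(-5 + P**2) = 12 + (-10 + 2*P**2) = 2 + 2*P**2)
E(f) = 514*f (E(f) = (2 + 2*(4*(-4))**2)*f = (2 + 2*(-16)**2)*f = (2 + 2*256)*f = (2 + 512)*f = 514*f)
-406*E(-11) = -208684*(-11) = -406*(-5654) = 2295524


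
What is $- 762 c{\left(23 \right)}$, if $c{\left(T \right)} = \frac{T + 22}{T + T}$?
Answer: $- \frac{17145}{23} \approx -745.43$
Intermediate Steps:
$c{\left(T \right)} = \frac{22 + T}{2 T}$
$- 762 c{\left(23 \right)} = - 762 \frac{22 + 23}{2 \cdot 23} = - 762 \cdot \frac{1}{2} \cdot \frac{1}{23} \cdot 45 = \left(-762\right) \frac{45}{46} = - \frac{17145}{23}$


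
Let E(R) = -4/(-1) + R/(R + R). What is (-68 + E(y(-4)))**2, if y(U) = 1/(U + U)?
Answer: 16129/4 ≈ 4032.3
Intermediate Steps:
y(U) = 1/(2*U)
E(R) = 9/2 (E(R) = -4*(-1) + R/((2*R)) = 4 + R*(1/(2*R)) = 4 + 1/2 = 9/2)
(-68 + E(y(-4)))**2 = (-68 + 9/2)**2 = (-127/2)**2 = 16129/4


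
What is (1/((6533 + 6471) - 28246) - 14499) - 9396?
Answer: -364207591/15242 ≈ -23895.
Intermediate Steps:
(1/((6533 + 6471) - 28246) - 14499) - 9396 = (1/(13004 - 28246) - 14499) - 9396 = (1/(-15242) - 14499) - 9396 = (-1/15242 - 14499) - 9396 = -220993759/15242 - 9396 = -364207591/15242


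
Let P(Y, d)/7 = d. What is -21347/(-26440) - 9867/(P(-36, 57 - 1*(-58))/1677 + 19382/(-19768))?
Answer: 4324442851825529/219324744280 ≈ 19717.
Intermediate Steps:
P(Y, d) = 7*d
-21347/(-26440) - 9867/(P(-36, 57 - 1*(-58))/1677 + 19382/(-19768)) = -21347/(-26440) - 9867/((7*(57 - 1*(-58)))/1677 + 19382/(-19768)) = -21347*(-1/26440) - 9867/((7*(57 + 58))*(1/1677) + 19382*(-1/19768)) = 21347/26440 - 9867/((7*115)*(1/1677) - 9691/9884) = 21347/26440 - 9867/(805*(1/1677) - 9691/9884) = 21347/26440 - 9867/(805/1677 - 9691/9884) = 21347/26440 - 9867/(-8295187/16575468) = 21347/26440 - 9867*(-16575468/8295187) = 21347/26440 + 163550142756/8295187 = 4324442851825529/219324744280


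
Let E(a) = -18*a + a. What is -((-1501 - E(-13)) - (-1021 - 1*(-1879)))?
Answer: 2580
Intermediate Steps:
E(a) = -17*a
-((-1501 - E(-13)) - (-1021 - 1*(-1879))) = -((-1501 - (-17)*(-13)) - (-1021 - 1*(-1879))) = -((-1501 - 1*221) - (-1021 + 1879)) = -((-1501 - 221) - 1*858) = -(-1722 - 858) = -1*(-2580) = 2580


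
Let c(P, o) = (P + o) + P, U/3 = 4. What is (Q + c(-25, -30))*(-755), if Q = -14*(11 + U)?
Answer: 303510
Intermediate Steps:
U = 12 (U = 3*4 = 12)
Q = -322 (Q = -14*(11 + 12) = -14*23 = -322)
c(P, o) = o + 2*P
(Q + c(-25, -30))*(-755) = (-322 + (-30 + 2*(-25)))*(-755) = (-322 + (-30 - 50))*(-755) = (-322 - 80)*(-755) = -402*(-755) = 303510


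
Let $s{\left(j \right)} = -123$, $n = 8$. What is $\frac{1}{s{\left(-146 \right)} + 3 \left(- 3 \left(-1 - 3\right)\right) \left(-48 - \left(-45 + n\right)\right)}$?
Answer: $- \frac{1}{519} \approx -0.0019268$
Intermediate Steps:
$\frac{1}{s{\left(-146 \right)} + 3 \left(- 3 \left(-1 - 3\right)\right) \left(-48 - \left(-45 + n\right)\right)} = \frac{1}{-123 + 3 \left(- 3 \left(-1 - 3\right)\right) \left(-48 + \left(45 - 8\right)\right)} = \frac{1}{-123 + 3 \left(\left(-3\right) \left(-4\right)\right) \left(-48 + \left(45 - 8\right)\right)} = \frac{1}{-123 + 3 \cdot 12 \left(-48 + 37\right)} = \frac{1}{-123 + 36 \left(-11\right)} = \frac{1}{-123 - 396} = \frac{1}{-519} = - \frac{1}{519}$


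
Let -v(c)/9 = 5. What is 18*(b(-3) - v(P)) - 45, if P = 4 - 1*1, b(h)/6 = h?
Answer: 441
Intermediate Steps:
b(h) = 6*h
P = 3 (P = 4 - 1 = 3)
v(c) = -45 (v(c) = -9*5 = -45)
18*(b(-3) - v(P)) - 45 = 18*(6*(-3) - 1*(-45)) - 45 = 18*(-18 + 45) - 45 = 18*27 - 45 = 486 - 45 = 441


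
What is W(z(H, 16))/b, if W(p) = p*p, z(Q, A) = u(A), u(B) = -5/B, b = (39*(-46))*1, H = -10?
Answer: -25/459264 ≈ -5.4435e-5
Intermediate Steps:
b = -1794 (b = -1794*1 = -1794)
z(Q, A) = -5/A
W(p) = p²
W(z(H, 16))/b = (-5/16)²/(-1794) = (-5*1/16)²*(-1/1794) = (-5/16)²*(-1/1794) = (25/256)*(-1/1794) = -25/459264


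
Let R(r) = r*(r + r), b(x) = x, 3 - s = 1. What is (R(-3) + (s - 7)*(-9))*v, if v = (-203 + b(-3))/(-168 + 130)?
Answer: 6489/19 ≈ 341.53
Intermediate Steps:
s = 2 (s = 3 - 1*1 = 3 - 1 = 2)
v = 103/19 (v = (-203 - 3)/(-168 + 130) = -206/(-38) = -206*(-1/38) = 103/19 ≈ 5.4211)
R(r) = 2*r**2 (R(r) = r*(2*r) = 2*r**2)
(R(-3) + (s - 7)*(-9))*v = (2*(-3)**2 + (2 - 7)*(-9))*(103/19) = (2*9 - 5*(-9))*(103/19) = (18 + 45)*(103/19) = 63*(103/19) = 6489/19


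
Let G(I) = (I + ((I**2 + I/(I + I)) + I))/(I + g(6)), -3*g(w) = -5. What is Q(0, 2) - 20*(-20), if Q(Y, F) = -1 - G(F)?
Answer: 8727/22 ≈ 396.68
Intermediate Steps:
g(w) = 5/3 (g(w) = -1/3*(-5) = 5/3)
G(I) = (1/2 + I**2 + 2*I)/(5/3 + I) (G(I) = (I + ((I**2 + I/(I + I)) + I))/(I + 5/3) = (I + ((I**2 + I/((2*I))) + I))/(5/3 + I) = (I + ((I**2 + (1/(2*I))*I) + I))/(5/3 + I) = (I + ((I**2 + 1/2) + I))/(5/3 + I) = (I + ((1/2 + I**2) + I))/(5/3 + I) = (I + (1/2 + I + I**2))/(5/3 + I) = (1/2 + I**2 + 2*I)/(5/3 + I))
Q(Y, F) = -1 - 3*(1 + 2*F**2 + 4*F)/(2*(5 + 3*F))
Q(0, 2) - 20*(-20) = (-13 - 18*2 - 6*2**2)/(2*(5 + 3*2)) - 20*(-20) = (-13 - 36 - 6*4)/(2*(5 + 6)) + 400 = (1/2)*(-13 - 36 - 24)/11 + 400 = (1/2)*(1/11)*(-73) + 400 = -73/22 + 400 = 8727/22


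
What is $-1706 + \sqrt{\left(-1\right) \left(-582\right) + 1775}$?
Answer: $-1706 + \sqrt{2357} \approx -1657.5$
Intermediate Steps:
$-1706 + \sqrt{\left(-1\right) \left(-582\right) + 1775} = -1706 + \sqrt{582 + 1775} = -1706 + \sqrt{2357}$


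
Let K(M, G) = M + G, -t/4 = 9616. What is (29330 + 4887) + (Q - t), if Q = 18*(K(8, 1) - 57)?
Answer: 71817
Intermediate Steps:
t = -38464 (t = -4*9616 = -38464)
K(M, G) = G + M
Q = -864 (Q = 18*((1 + 8) - 57) = 18*(9 - 57) = 18*(-48) = -864)
(29330 + 4887) + (Q - t) = (29330 + 4887) + (-864 - 1*(-38464)) = 34217 + (-864 + 38464) = 34217 + 37600 = 71817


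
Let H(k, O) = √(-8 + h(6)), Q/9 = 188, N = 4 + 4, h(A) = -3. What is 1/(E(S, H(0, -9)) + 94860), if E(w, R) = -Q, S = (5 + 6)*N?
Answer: 1/93168 ≈ 1.0733e-5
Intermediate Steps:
N = 8
Q = 1692 (Q = 9*188 = 1692)
H(k, O) = I*√11 (H(k, O) = √(-8 - 3) = √(-11) = I*√11)
S = 88 (S = (5 + 6)*8 = 11*8 = 88)
E(w, R) = -1692 (E(w, R) = -1*1692 = -1692)
1/(E(S, H(0, -9)) + 94860) = 1/(-1692 + 94860) = 1/93168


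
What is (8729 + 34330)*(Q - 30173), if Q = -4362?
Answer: -1487042565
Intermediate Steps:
(8729 + 34330)*(Q - 30173) = (8729 + 34330)*(-4362 - 30173) = 43059*(-34535) = -1487042565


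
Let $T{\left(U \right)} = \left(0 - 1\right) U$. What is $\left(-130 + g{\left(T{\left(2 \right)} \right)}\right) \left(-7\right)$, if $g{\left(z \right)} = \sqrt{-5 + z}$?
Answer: $910 - 7 i \sqrt{7} \approx 910.0 - 18.52 i$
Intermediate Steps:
$T{\left(U \right)} = - U$
$\left(-130 + g{\left(T{\left(2 \right)} \right)}\right) \left(-7\right) = \left(-130 + \sqrt{-5 - 2}\right) \left(-7\right) = \left(-130 + \sqrt{-7}\right) \left(-7\right) = \left(-130 + i \sqrt{7}\right) \left(-7\right) = 910 - 7 i \sqrt{7}$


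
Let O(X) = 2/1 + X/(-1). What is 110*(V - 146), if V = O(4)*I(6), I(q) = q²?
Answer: -23980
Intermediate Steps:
O(X) = 2 - X (O(X) = 2*1 + X*(-1) = 2 - X)
V = -72 (V = (2 - 1*4)*6² = (2 - 4)*36 = -2*36 = -72)
110*(V - 146) = 110*(-72 - 146) = 110*(-218) = -23980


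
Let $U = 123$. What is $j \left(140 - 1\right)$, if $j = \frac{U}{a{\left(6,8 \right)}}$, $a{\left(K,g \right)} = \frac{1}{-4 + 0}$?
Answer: $-68388$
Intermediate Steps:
$a{\left(K,g \right)} = - \frac{1}{4}$ ($a{\left(K,g \right)} = \frac{1}{-4} = - \frac{1}{4}$)
$j = -492$ ($j = \frac{123}{- \frac{1}{4}} = 123 \left(-4\right) = -492$)
$j \left(140 - 1\right) = - 492 \left(140 - 1\right) = \left(-492\right) 139 = -68388$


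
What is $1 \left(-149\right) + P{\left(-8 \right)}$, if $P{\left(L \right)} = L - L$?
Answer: $-149$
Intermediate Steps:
$P{\left(L \right)} = 0$
$1 \left(-149\right) + P{\left(-8 \right)} = 1 \left(-149\right) + 0 = -149 + 0 = -149$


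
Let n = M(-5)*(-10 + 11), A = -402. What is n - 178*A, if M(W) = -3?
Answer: 71553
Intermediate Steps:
n = -3 (n = -3*(-10 + 11) = -3*1 = -3)
n - 178*A = -3 - 178*(-402) = -3 + 71556 = 71553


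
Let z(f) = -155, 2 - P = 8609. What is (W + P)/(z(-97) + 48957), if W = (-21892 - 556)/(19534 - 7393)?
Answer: -104520035/592505082 ≈ -0.17640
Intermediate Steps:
P = -8607 (P = 2 - 1*8609 = 2 - 8609 = -8607)
W = -22448/12141 ≈ -1.8489
(W + P)/(z(-97) + 48957) = (-22448/12141 - 8607)/(-155 + 48957) = -104520035/12141/48802 = -104520035/12141*1/48802 = -104520035/592505082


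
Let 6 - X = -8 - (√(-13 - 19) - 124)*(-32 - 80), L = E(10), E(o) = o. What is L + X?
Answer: 13912 - 448*I*√2 ≈ 13912.0 - 633.57*I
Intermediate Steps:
L = 10
X = 13902 - 448*I*√2 (X = 6 - (-8 - (√(-13 - 19) - 124)*(-32 - 80)) = 6 - (-8 - (√(-32) - 124)*(-112)) = 6 - (-8 - (4*I*√2 - 124)*(-112)) = 6 - (-8 - (-124 + 4*I*√2)*(-112)) = 6 - (-8 - (13888 - 448*I*√2)) = 6 - (-8 + (-13888 + 448*I*√2)) = 6 - (-13896 + 448*I*√2) = 6 + (13896 - 448*I*√2) = 13902 - 448*I*√2 ≈ 13902.0 - 633.57*I)
L + X = 10 + (13902 - 448*I*√2) = 13912 - 448*I*√2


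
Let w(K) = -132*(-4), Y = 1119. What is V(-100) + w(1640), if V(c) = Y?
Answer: 1647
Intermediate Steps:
V(c) = 1119
w(K) = 528
V(-100) + w(1640) = 1119 + 528 = 1647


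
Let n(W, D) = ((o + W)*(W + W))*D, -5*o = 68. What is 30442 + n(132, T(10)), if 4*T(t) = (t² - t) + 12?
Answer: 4137554/5 ≈ 8.2751e+5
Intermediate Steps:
o = -68/5 (o = -⅕*68 = -68/5 ≈ -13.600)
T(t) = 3 - t/4 + t²/4 (T(t) = ((t² - t) + 12)/4 = (12 + t² - t)/4 = 3 - t/4 + t²/4)
n(W, D) = 2*D*W*(-68/5 + W) (n(W, D) = ((-68/5 + W)*(W + W))*D = ((-68/5 + W)*(2*W))*D = (2*W*(-68/5 + W))*D = 2*D*W*(-68/5 + W))
30442 + n(132, T(10)) = 30442 + (⅖)*(3 - ¼*10 + (¼)*10²)*132*(-68 + 5*132) = 30442 + (⅖)*(3 - 5/2 + (¼)*100)*132*(-68 + 660) = 30442 + (⅖)*(3 - 5/2 + 25)*132*592 = 30442 + (⅖)*(51/2)*132*592 = 30442 + 3985344/5 = 4137554/5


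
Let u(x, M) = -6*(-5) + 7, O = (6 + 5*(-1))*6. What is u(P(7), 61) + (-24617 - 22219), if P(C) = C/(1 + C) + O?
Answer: -46799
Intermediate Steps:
O = 6 (O = (6 - 5)*6 = 1*6 = 6)
P(C) = 6 + C/(1 + C) (P(C) = C/(1 + C) + 6 = 6 + C/(1 + C))
u(x, M) = 37 (u(x, M) = 30 + 7 = 37)
u(P(7), 61) + (-24617 - 22219) = 37 + (-24617 - 22219) = 37 - 46836 = -46799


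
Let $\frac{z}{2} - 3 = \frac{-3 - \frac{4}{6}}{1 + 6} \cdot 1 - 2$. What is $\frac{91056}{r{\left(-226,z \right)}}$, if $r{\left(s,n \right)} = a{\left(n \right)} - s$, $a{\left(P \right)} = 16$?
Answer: $\frac{45528}{121} \approx 376.26$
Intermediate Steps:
$z = \frac{20}{21}$ ($z = 6 + 2 \left(\frac{-3 - \frac{4}{6}}{1 + 6} \cdot 1 - 2\right) = 6 + 2 \left(\frac{-3 - \frac{2}{3}}{7} \cdot 1 - 2\right) = 6 + 2 \left(\left(-3 - \frac{2}{3}\right) \frac{1}{7} \cdot 1 - 2\right) = 6 + 2 \left(\left(- \frac{11}{3}\right) \frac{1}{7} \cdot 1 - 2\right) = 6 + 2 \left(\left(- \frac{11}{21}\right) 1 - 2\right) = 6 + 2 \left(- \frac{11}{21} - 2\right) = 6 + 2 \left(- \frac{53}{21}\right) = 6 - \frac{106}{21} = \frac{20}{21} \approx 0.95238$)
$r{\left(s,n \right)} = 16 - s$
$\frac{91056}{r{\left(-226,z \right)}} = \frac{91056}{16 - -226} = \frac{91056}{16 + 226} = \frac{91056}{242} = 91056 \cdot \frac{1}{242} = \frac{45528}{121}$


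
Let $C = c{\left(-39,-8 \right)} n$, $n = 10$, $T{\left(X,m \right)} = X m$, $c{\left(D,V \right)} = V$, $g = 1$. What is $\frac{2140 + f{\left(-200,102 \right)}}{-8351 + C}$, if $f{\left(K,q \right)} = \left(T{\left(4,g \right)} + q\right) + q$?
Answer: $- \frac{2348}{8431} \approx -0.2785$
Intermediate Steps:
$C = -80$ ($C = \left(-8\right) 10 = -80$)
$f{\left(K,q \right)} = 4 + 2 q$ ($f{\left(K,q \right)} = \left(4 \cdot 1 + q\right) + q = \left(4 + q\right) + q = 4 + 2 q$)
$\frac{2140 + f{\left(-200,102 \right)}}{-8351 + C} = \frac{2140 + \left(4 + 2 \cdot 102\right)}{-8351 - 80} = \frac{2140 + \left(4 + 204\right)}{-8431} = \left(2140 + 208\right) \left(- \frac{1}{8431}\right) = 2348 \left(- \frac{1}{8431}\right) = - \frac{2348}{8431}$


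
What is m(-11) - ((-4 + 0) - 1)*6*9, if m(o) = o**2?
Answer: 391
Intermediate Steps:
m(-11) - ((-4 + 0) - 1)*6*9 = (-11)**2 - ((-4 + 0) - 1)*6*9 = 121 - (-4 - 1)*6*9 = 121 - (-5*6)*9 = 121 - (-30)*9 = 121 - 1*(-270) = 121 + 270 = 391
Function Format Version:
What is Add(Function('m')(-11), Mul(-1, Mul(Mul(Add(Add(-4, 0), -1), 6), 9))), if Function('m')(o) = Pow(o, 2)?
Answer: 391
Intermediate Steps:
Add(Function('m')(-11), Mul(-1, Mul(Mul(Add(Add(-4, 0), -1), 6), 9))) = Add(Pow(-11, 2), Mul(-1, Mul(Mul(Add(Add(-4, 0), -1), 6), 9))) = Add(121, Mul(-1, Mul(Mul(Add(-4, -1), 6), 9))) = Add(121, Mul(-1, Mul(Mul(-5, 6), 9))) = Add(121, Mul(-1, Mul(-30, 9))) = Add(121, Mul(-1, -270)) = Add(121, 270) = 391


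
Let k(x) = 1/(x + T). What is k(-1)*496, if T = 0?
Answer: -496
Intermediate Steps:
k(x) = 1/x (k(x) = 1/(x + 0) = 1/x)
k(-1)*496 = 496/(-1) = -1*496 = -496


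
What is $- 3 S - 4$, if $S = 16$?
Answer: $-52$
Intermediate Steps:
$- 3 S - 4 = \left(-3\right) 16 - 4 = -48 - 4 = -52$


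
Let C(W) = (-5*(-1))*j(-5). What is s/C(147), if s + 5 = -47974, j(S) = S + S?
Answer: 47979/50 ≈ 959.58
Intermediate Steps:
j(S) = 2*S
s = -47979 (s = -5 - 47974 = -47979)
C(W) = -50 (C(W) = (-5*(-1))*(2*(-5)) = 5*(-10) = -50)
s/C(147) = -47979/(-50) = -47979*(-1/50) = 47979/50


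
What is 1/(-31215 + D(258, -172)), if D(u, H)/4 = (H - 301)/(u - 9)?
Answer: -249/7774427 ≈ -3.2028e-5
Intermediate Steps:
D(u, H) = 4*(-301 + H)/(-9 + u) (D(u, H) = 4*((H - 301)/(u - 9)) = 4*((-301 + H)/(-9 + u)) = 4*(-301 + H)/(-9 + u))
1/(-31215 + D(258, -172)) = 1/(-31215 + 4*(-301 - 172)/(-9 + 258)) = 1/(-31215 + 4*(-473)/249) = 1/(-31215 + 4*(1/249)*(-473)) = 1/(-31215 - 1892/249) = 1/(-7774427/249) = -249/7774427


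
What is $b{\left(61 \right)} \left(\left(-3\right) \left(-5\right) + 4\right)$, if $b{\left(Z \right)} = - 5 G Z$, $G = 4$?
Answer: $-23180$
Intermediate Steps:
$b{\left(Z \right)} = - 20 Z$ ($b{\left(Z \right)} = \left(-5\right) 4 Z = - 20 Z$)
$b{\left(61 \right)} \left(\left(-3\right) \left(-5\right) + 4\right) = \left(-20\right) 61 \left(\left(-3\right) \left(-5\right) + 4\right) = - 1220 \left(15 + 4\right) = \left(-1220\right) 19 = -23180$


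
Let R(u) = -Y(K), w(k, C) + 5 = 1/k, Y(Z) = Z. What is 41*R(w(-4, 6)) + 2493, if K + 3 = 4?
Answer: 2452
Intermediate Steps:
K = 1 (K = -3 + 4 = 1)
w(k, C) = -5 + 1/k
R(u) = -1 (R(u) = -1*1 = -1)
41*R(w(-4, 6)) + 2493 = 41*(-1) + 2493 = -41 + 2493 = 2452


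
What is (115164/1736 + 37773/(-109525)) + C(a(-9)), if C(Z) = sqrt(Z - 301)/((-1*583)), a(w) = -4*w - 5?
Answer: 448134399/6790550 - 3*I*sqrt(30)/583 ≈ 65.994 - 0.028185*I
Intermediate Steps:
a(w) = -5 - 4*w
C(Z) = -sqrt(-301 + Z)/583 (C(Z) = sqrt(-301 + Z)/(-583) = sqrt(-301 + Z)*(-1/583) = -sqrt(-301 + Z)/583)
(115164/1736 + 37773/(-109525)) + C(a(-9)) = (115164/1736 + 37773/(-109525)) - sqrt(-301 + (-5 - 4*(-9)))/583 = (115164*(1/1736) + 37773*(-1/109525)) - sqrt(-301 + (-5 + 36))/583 = (4113/62 - 37773/109525) - sqrt(-301 + 31)/583 = 448134399/6790550 - 3*I*sqrt(30)/583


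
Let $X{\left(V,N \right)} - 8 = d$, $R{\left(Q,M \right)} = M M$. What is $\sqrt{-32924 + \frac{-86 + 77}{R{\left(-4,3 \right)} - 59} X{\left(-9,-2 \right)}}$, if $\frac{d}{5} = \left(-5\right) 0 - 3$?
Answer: $\frac{i \sqrt{3292526}}{10} \approx 181.45 i$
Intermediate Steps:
$R{\left(Q,M \right)} = M^{2}$
$d = -15$ ($d = 5 \left(\left(-5\right) 0 - 3\right) = 5 \left(0 - 3\right) = 5 \left(-3\right) = -15$)
$X{\left(V,N \right)} = -7$ ($X{\left(V,N \right)} = 8 - 15 = -7$)
$\sqrt{-32924 + \frac{-86 + 77}{R{\left(-4,3 \right)} - 59} X{\left(-9,-2 \right)}} = \sqrt{-32924 + \frac{-86 + 77}{3^{2} - 59} \left(-7\right)} = \sqrt{-32924 + - \frac{9}{9 - 59} \left(-7\right)} = \sqrt{-32924 + - \frac{9}{-50} \left(-7\right)} = \sqrt{-32924 + \left(-9\right) \left(- \frac{1}{50}\right) \left(-7\right)} = \sqrt{-32924 + \frac{9}{50} \left(-7\right)} = \sqrt{-32924 - \frac{63}{50}} = \sqrt{- \frac{1646263}{50}} = \frac{i \sqrt{3292526}}{10}$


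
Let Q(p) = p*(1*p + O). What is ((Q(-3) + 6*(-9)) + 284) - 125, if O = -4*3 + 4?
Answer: 138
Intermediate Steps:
O = -8 (O = -12 + 4 = -8)
Q(p) = p*(-8 + p) (Q(p) = p*(1*p - 8) = p*(p - 8) = p*(-8 + p))
((Q(-3) + 6*(-9)) + 284) - 125 = ((-3*(-8 - 3) + 6*(-9)) + 284) - 125 = ((-3*(-11) - 54) + 284) - 125 = ((33 - 54) + 284) - 125 = (-21 + 284) - 125 = 263 - 125 = 138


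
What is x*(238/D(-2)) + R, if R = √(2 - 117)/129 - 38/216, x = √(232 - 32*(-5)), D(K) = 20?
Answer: -19/108 + 833*√2/5 + I*√115/129 ≈ 235.43 + 0.08313*I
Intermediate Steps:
x = 14*√2 (x = √(232 + 160) = √392 = 14*√2 ≈ 19.799)
R = -19/108 + I*√115/129 (R = √(-115)*(1/129) - 38*1/216 = (I*√115)*(1/129) - 19/108 = I*√115/129 - 19/108 = -19/108 + I*√115/129 ≈ -0.17593 + 0.08313*I)
x*(238/D(-2)) + R = (14*√2)*(238/20) + (-19/108 + I*√115/129) = (14*√2)*(238*(1/20)) + (-19/108 + I*√115/129) = (14*√2)*(119/10) + (-19/108 + I*√115/129) = 833*√2/5 + (-19/108 + I*√115/129) = -19/108 + 833*√2/5 + I*√115/129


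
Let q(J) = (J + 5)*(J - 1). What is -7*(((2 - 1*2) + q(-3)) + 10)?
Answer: -14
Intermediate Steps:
q(J) = (-1 + J)*(5 + J) (q(J) = (5 + J)*(-1 + J) = (-1 + J)*(5 + J))
-7*(((2 - 1*2) + q(-3)) + 10) = -7*(((2 - 1*2) + (-5 + (-3)² + 4*(-3))) + 10) = -7*(((2 - 2) + (-5 + 9 - 12)) + 10) = -7*((0 - 8) + 10) = -7*(-8 + 10) = -7*2 = -14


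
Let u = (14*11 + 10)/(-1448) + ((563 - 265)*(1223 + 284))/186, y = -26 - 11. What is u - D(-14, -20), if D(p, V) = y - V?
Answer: 81853075/33666 ≈ 2431.3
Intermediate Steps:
y = -37
D(p, V) = -37 - V
u = 81280753/33666 (u = (154 + 10)*(-1/1448) + (298*1507)*(1/186) = 164*(-1/1448) + 449086*(1/186) = -41/362 + 224543/93 = 81280753/33666 ≈ 2414.3)
u - D(-14, -20) = 81280753/33666 - (-37 - 1*(-20)) = 81280753/33666 - (-37 + 20) = 81280753/33666 - 1*(-17) = 81280753/33666 + 17 = 81853075/33666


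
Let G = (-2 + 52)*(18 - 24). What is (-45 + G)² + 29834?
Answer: 148859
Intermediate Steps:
G = -300 (G = 50*(-6) = -300)
(-45 + G)² + 29834 = (-45 - 300)² + 29834 = (-345)² + 29834 = 119025 + 29834 = 148859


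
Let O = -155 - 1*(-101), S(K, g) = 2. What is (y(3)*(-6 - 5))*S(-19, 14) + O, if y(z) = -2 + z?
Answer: -76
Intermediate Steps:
O = -54 (O = -155 + 101 = -54)
(y(3)*(-6 - 5))*S(-19, 14) + O = ((-2 + 3)*(-6 - 5))*2 - 54 = (1*(-11))*2 - 54 = -11*2 - 54 = -22 - 54 = -76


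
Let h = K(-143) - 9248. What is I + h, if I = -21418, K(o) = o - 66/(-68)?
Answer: -1047473/34 ≈ -30808.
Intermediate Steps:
K(o) = 33/34 + o (K(o) = o - 66*(-1/68) = o + 33/34 = 33/34 + o)
h = -319261/34 (h = (33/34 - 143) - 9248 = -4829/34 - 9248 = -319261/34 ≈ -9390.0)
I + h = -21418 - 319261/34 = -1047473/34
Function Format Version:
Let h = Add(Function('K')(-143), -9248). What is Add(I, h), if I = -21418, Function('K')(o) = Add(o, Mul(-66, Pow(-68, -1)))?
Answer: Rational(-1047473, 34) ≈ -30808.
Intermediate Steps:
Function('K')(o) = Add(Rational(33, 34), o) (Function('K')(o) = Add(o, Mul(-66, Rational(-1, 68))) = Add(o, Rational(33, 34)) = Add(Rational(33, 34), o))
h = Rational(-319261, 34) (h = Add(Add(Rational(33, 34), -143), -9248) = Add(Rational(-4829, 34), -9248) = Rational(-319261, 34) ≈ -9390.0)
Add(I, h) = Add(-21418, Rational(-319261, 34)) = Rational(-1047473, 34)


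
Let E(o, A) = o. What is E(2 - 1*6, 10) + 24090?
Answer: 24086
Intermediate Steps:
E(2 - 1*6, 10) + 24090 = (2 - 1*6) + 24090 = (2 - 6) + 24090 = -4 + 24090 = 24086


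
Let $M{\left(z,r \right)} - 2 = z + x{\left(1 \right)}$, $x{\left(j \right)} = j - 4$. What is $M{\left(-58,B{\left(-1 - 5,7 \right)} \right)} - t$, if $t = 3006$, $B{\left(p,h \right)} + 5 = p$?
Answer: $-3065$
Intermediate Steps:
$B{\left(p,h \right)} = -5 + p$
$x{\left(j \right)} = -4 + j$ ($x{\left(j \right)} = j - 4 = -4 + j$)
$M{\left(z,r \right)} = -1 + z$ ($M{\left(z,r \right)} = 2 + \left(z + \left(-4 + 1\right)\right) = 2 + \left(z - 3\right) = 2 + \left(-3 + z\right) = -1 + z$)
$M{\left(-58,B{\left(-1 - 5,7 \right)} \right)} - t = \left(-1 - 58\right) - 3006 = -59 - 3006 = -3065$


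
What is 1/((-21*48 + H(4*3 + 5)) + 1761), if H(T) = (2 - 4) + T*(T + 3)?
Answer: 1/1091 ≈ 0.00091659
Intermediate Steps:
H(T) = -2 + T*(3 + T)
1/((-21*48 + H(4*3 + 5)) + 1761) = 1/((-21*48 + (-2 + (4*3 + 5)**2 + 3*(4*3 + 5))) + 1761) = 1/((-1008 + (-2 + (12 + 5)**2 + 3*(12 + 5))) + 1761) = 1/((-1008 + (-2 + 17**2 + 3*17)) + 1761) = 1/((-1008 + (-2 + 289 + 51)) + 1761) = 1/((-1008 + 338) + 1761) = 1/(-670 + 1761) = 1/1091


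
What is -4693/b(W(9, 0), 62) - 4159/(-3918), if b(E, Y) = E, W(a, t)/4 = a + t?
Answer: -3039575/23508 ≈ -129.30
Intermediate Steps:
W(a, t) = 4*a + 4*t (W(a, t) = 4*(a + t) = 4*a + 4*t)
-4693/b(W(9, 0), 62) - 4159/(-3918) = -4693/(4*9 + 4*0) - 4159/(-3918) = -4693/(36 + 0) - 4159*(-1/3918) = -4693/36 + 4159/3918 = -3039575/23508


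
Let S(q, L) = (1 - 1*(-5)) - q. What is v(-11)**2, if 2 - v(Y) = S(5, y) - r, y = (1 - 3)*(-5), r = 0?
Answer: 1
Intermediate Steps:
y = 10 (y = -2*(-5) = 10)
S(q, L) = 6 - q (S(q, L) = (1 + 5) - q = 6 - q)
v(Y) = 1 (v(Y) = 2 - ((6 - 1*5) - 1*0) = 2 - ((6 - 5) + 0) = 2 - (1 + 0) = 2 - 1*1 = 2 - 1 = 1)
v(-11)**2 = 1**2 = 1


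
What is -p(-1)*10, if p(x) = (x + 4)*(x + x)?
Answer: 60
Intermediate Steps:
p(x) = 2*x*(4 + x) (p(x) = (4 + x)*(2*x) = 2*x*(4 + x))
-p(-1)*10 = -2*(-1)*(4 - 1)*10 = -2*(-1)*3*10 = -1*(-6)*10 = 6*10 = 60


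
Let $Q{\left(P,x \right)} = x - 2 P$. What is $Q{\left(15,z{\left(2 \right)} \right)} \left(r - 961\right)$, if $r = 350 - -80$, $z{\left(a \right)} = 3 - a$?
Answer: $15399$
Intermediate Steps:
$r = 430$ ($r = 350 + 80 = 430$)
$Q{\left(15,z{\left(2 \right)} \right)} \left(r - 961\right) = \left(\left(3 - 2\right) - 30\right) \left(430 - 961\right) = \left(\left(3 - 2\right) - 30\right) \left(-531\right) = \left(1 - 30\right) \left(-531\right) = \left(-29\right) \left(-531\right) = 15399$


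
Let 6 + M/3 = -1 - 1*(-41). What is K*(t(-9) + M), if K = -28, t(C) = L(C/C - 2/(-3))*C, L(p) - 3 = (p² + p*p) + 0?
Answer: -700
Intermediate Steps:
L(p) = 3 + 2*p² (L(p) = 3 + ((p² + p*p) + 0) = 3 + ((p² + p²) + 0) = 3 + (2*p² + 0) = 3 + 2*p²)
t(C) = 77*C/9 (t(C) = (3 + 2*(C/C - 2/(-3))²)*C = (3 + 2*(1 - 2*(-⅓))²)*C = (3 + 2*(1 + ⅔)²)*C = (3 + 2*(5/3)²)*C = (3 + 2*(25/9))*C = (3 + 50/9)*C = 77*C/9)
M = 102 (M = -18 + 3*(-1 - 1*(-41)) = -18 + 3*(-1 + 41) = -18 + 3*40 = -18 + 120 = 102)
K*(t(-9) + M) = -28*((77/9)*(-9) + 102) = -28*(-77 + 102) = -28*25 = -700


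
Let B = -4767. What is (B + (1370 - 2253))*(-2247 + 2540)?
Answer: -1655450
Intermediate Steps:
(B + (1370 - 2253))*(-2247 + 2540) = (-4767 + (1370 - 2253))*(-2247 + 2540) = (-4767 - 883)*293 = -5650*293 = -1655450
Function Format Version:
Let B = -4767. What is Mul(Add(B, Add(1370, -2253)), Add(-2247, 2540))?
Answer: -1655450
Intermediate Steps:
Mul(Add(B, Add(1370, -2253)), Add(-2247, 2540)) = Mul(Add(-4767, Add(1370, -2253)), Add(-2247, 2540)) = Mul(Add(-4767, -883), 293) = Mul(-5650, 293) = -1655450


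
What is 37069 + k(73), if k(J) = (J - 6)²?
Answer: 41558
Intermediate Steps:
k(J) = (-6 + J)²
37069 + k(73) = 37069 + (-6 + 73)² = 37069 + 67² = 37069 + 4489 = 41558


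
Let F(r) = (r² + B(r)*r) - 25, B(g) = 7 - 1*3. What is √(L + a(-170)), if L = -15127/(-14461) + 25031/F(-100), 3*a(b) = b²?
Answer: 4*√4157174989667907417/83078445 ≈ 98.168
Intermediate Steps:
B(g) = 4 (B(g) = 7 - 3 = 4)
F(r) = -25 + r² + 4*r (F(r) = (r² + 4*r) - 25 = -25 + r² + 4*r)
a(b) = b²/3
L = 506814316/138464075 (L = -15127/(-14461) + 25031/(-25 + (-100)² + 4*(-100)) = -15127*(-1/14461) + 25031/(-25 + 10000 - 400) = 15127/14461 + 25031/9575 = 506814316/138464075 ≈ 3.6603)
√(L + a(-170)) = √(506814316/138464075 + (⅓)*(-170)²) = √(506814316/138464075 + (⅓)*28900) = √(506814316/138464075 + 28900/3) = √(4003132210448/415392225) = 4*√4157174989667907417/83078445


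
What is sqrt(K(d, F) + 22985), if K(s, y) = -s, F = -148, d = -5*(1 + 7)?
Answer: 5*sqrt(921) ≈ 151.74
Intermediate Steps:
d = -40 (d = -5*8 = -40)
sqrt(K(d, F) + 22985) = sqrt(-1*(-40) + 22985) = sqrt(40 + 22985) = sqrt(23025) = 5*sqrt(921)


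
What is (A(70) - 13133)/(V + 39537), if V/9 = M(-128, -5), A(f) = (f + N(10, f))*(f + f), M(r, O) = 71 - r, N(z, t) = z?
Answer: -1933/41328 ≈ -0.046772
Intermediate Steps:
A(f) = 2*f*(10 + f) (A(f) = (f + 10)*(f + f) = (10 + f)*(2*f) = 2*f*(10 + f))
V = 1791 (V = 9*(71 - 1*(-128)) = 9*(71 + 128) = 9*199 = 1791)
(A(70) - 13133)/(V + 39537) = (2*70*(10 + 70) - 13133)/(1791 + 39537) = (2*70*80 - 13133)/41328 = (11200 - 13133)*(1/41328) = -1933*1/41328 = -1933/41328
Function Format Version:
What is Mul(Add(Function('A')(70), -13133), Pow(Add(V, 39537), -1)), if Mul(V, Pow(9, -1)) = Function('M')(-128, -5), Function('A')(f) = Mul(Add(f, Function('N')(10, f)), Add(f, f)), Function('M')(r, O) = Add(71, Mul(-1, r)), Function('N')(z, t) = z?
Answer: Rational(-1933, 41328) ≈ -0.046772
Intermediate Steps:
Function('A')(f) = Mul(2, f, Add(10, f)) (Function('A')(f) = Mul(Add(f, 10), Add(f, f)) = Mul(Add(10, f), Mul(2, f)) = Mul(2, f, Add(10, f)))
V = 1791 (V = Mul(9, Add(71, Mul(-1, -128))) = Mul(9, Add(71, 128)) = Mul(9, 199) = 1791)
Mul(Add(Function('A')(70), -13133), Pow(Add(V, 39537), -1)) = Mul(Add(Mul(2, 70, Add(10, 70)), -13133), Pow(Add(1791, 39537), -1)) = Mul(Add(Mul(2, 70, 80), -13133), Pow(41328, -1)) = Mul(Add(11200, -13133), Rational(1, 41328)) = Mul(-1933, Rational(1, 41328)) = Rational(-1933, 41328)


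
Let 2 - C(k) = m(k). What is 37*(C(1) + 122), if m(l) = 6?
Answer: 4366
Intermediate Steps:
C(k) = -4 (C(k) = 2 - 1*6 = 2 - 6 = -4)
37*(C(1) + 122) = 37*(-4 + 122) = 37*118 = 4366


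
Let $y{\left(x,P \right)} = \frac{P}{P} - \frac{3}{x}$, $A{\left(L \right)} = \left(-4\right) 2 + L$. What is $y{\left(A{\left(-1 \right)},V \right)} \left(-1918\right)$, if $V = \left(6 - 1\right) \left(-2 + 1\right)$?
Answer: $- \frac{7672}{3} \approx -2557.3$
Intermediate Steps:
$V = -5$ ($V = 5 \left(-1\right) = -5$)
$A{\left(L \right)} = -8 + L$
$y{\left(x,P \right)} = 1 - \frac{3}{x}$
$y{\left(A{\left(-1 \right)},V \right)} \left(-1918\right) = \frac{-3 - 9}{-8 - 1} \left(-1918\right) = \frac{-3 - 9}{-9} \left(-1918\right) = \left(- \frac{1}{9}\right) \left(-12\right) \left(-1918\right) = \frac{4}{3} \left(-1918\right) = - \frac{7672}{3}$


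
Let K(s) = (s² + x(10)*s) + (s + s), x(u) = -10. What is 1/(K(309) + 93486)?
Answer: 1/186495 ≈ 5.3621e-6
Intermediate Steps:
K(s) = s² - 8*s (K(s) = (s² - 10*s) + (s + s) = (s² - 10*s) + 2*s = s² - 8*s)
1/(K(309) + 93486) = 1/(309*(-8 + 309) + 93486) = 1/(309*301 + 93486) = 1/(93009 + 93486) = 1/186495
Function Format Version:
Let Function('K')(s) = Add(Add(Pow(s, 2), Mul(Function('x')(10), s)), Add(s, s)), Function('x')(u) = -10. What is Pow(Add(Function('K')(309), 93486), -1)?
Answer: Rational(1, 186495) ≈ 5.3621e-6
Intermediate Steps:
Function('K')(s) = Add(Pow(s, 2), Mul(-8, s)) (Function('K')(s) = Add(Add(Pow(s, 2), Mul(-10, s)), Add(s, s)) = Add(Add(Pow(s, 2), Mul(-10, s)), Mul(2, s)) = Add(Pow(s, 2), Mul(-8, s)))
Pow(Add(Function('K')(309), 93486), -1) = Pow(Add(Mul(309, Add(-8, 309)), 93486), -1) = Pow(Add(Mul(309, 301), 93486), -1) = Pow(Add(93009, 93486), -1) = Pow(186495, -1) = Rational(1, 186495)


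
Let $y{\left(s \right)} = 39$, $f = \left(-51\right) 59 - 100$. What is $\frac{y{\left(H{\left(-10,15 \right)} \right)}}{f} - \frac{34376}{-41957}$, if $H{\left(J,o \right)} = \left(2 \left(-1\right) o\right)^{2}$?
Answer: $\frac{105238661}{130444313} \approx 0.80677$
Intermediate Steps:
$f = -3109$ ($f = -3009 - 100 = -3109$)
$H{\left(J,o \right)} = 4 o^{2}$ ($H{\left(J,o \right)} = \left(- 2 o\right)^{2} = 4 o^{2}$)
$\frac{y{\left(H{\left(-10,15 \right)} \right)}}{f} - \frac{34376}{-41957} = \frac{39}{-3109} - \frac{34376}{-41957} = 39 \left(- \frac{1}{3109}\right) - - \frac{34376}{41957} = - \frac{39}{3109} + \frac{34376}{41957} = \frac{105238661}{130444313}$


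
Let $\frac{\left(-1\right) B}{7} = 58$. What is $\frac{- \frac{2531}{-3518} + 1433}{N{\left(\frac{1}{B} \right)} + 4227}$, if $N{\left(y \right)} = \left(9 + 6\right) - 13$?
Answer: $\frac{5043825}{14877622} \approx 0.33902$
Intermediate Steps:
$B = -406$ ($B = \left(-7\right) 58 = -406$)
$N{\left(y \right)} = 2$ ($N{\left(y \right)} = 15 - 13 = 2$)
$\frac{- \frac{2531}{-3518} + 1433}{N{\left(\frac{1}{B} \right)} + 4227} = \frac{- \frac{2531}{-3518} + 1433}{2 + 4227} = \frac{\left(-2531\right) \left(- \frac{1}{3518}\right) + 1433}{4229} = \left(\frac{2531}{3518} + 1433\right) \frac{1}{4229} = \frac{5043825}{3518} \cdot \frac{1}{4229} = \frac{5043825}{14877622}$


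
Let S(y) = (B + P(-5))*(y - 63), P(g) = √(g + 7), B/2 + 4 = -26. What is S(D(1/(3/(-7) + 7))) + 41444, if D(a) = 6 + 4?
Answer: 44624 - 53*√2 ≈ 44549.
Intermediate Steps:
B = -60 (B = -8 + 2*(-26) = -8 - 52 = -60)
P(g) = √(7 + g)
D(a) = 10
S(y) = (-63 + y)*(-60 + √2) (S(y) = (-60 + √(7 - 5))*(y - 63) = (-60 + √2)*(-63 + y) = (-63 + y)*(-60 + √2))
S(D(1/(3/(-7) + 7))) + 41444 = (3780 - 63*√2 - 60*10 + 10*√2) + 41444 = (3780 - 63*√2 - 600 + 10*√2) + 41444 = (3180 - 53*√2) + 41444 = 44624 - 53*√2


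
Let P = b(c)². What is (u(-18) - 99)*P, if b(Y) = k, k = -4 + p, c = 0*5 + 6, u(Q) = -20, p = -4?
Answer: -7616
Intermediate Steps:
c = 6 (c = 0 + 6 = 6)
k = -8 (k = -4 - 4 = -8)
b(Y) = -8
P = 64 (P = (-8)² = 64)
(u(-18) - 99)*P = (-20 - 99)*64 = -119*64 = -7616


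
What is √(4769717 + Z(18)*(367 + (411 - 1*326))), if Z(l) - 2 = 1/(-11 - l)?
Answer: √4012079153/29 ≈ 2184.2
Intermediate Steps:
Z(l) = 2 + 1/(-11 - l)
√(4769717 + Z(18)*(367 + (411 - 1*326))) = √(4769717 + ((21 + 2*18)/(11 + 18))*(367 + (411 - 1*326))) = √(4769717 + ((21 + 36)/29)*(367 + (411 - 326))) = √(4769717 + ((1/29)*57)*(367 + 85)) = √(4769717 + (57/29)*452) = √(4769717 + 25764/29) = √(138347557/29) = √4012079153/29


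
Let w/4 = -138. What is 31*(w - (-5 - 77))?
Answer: -14570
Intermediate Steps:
w = -552 (w = 4*(-138) = -552)
31*(w - (-5 - 77)) = 31*(-552 - (-5 - 77)) = 31*(-552 - 1*(-82)) = 31*(-552 + 82) = 31*(-470) = -14570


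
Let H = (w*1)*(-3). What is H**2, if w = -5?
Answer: 225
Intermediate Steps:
H = 15 (H = -5*1*(-3) = -5*(-3) = 15)
H**2 = 15**2 = 225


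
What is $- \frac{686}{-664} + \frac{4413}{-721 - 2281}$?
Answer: $- \frac{217715}{498332} \approx -0.43689$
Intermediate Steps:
$- \frac{686}{-664} + \frac{4413}{-721 - 2281} = \left(-686\right) \left(- \frac{1}{664}\right) + \frac{4413}{-3002} = \frac{343}{332} + 4413 \left(- \frac{1}{3002}\right) = \frac{343}{332} - \frac{4413}{3002} = - \frac{217715}{498332}$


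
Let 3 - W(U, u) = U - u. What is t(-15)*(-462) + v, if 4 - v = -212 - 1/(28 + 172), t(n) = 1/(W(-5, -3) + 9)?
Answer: 36601/200 ≈ 183.00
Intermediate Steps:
W(U, u) = 3 + u - U (W(U, u) = 3 - (U - u) = 3 + (u - U) = 3 + u - U)
t(n) = 1/14 (t(n) = 1/((3 - 3 - 1*(-5)) + 9) = 1/((3 - 3 + 5) + 9) = 1/(5 + 9) = 1/14)
v = 43201/200 (v = 4 - (-212 - 1/(28 + 172)) = 4 - (-212 - 1/200) = 4 - 1*(-42401/200) = 4 + 42401/200 = 43201/200 ≈ 216.00)
t(-15)*(-462) + v = (1/14)*(-462) + 43201/200 = -33 + 43201/200 = 36601/200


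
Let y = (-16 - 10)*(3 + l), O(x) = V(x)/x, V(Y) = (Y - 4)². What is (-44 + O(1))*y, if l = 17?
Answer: 18200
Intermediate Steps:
V(Y) = (-4 + Y)²
O(x) = (-4 + x)²/x
y = -520 (y = (-16 - 10)*(3 + 17) = -26*20 = -520)
(-44 + O(1))*y = (-44 + (-4 + 1)²/1)*(-520) = (-44 + 1*(-3)²)*(-520) = (-44 + 1*9)*(-520) = (-44 + 9)*(-520) = -35*(-520) = 18200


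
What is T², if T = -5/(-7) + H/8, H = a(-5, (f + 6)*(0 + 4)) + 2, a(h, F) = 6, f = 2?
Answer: 144/49 ≈ 2.9388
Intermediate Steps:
H = 8 (H = 6 + 2 = 8)
T = 12/7 (T = -5/(-7) + 8/8 = -5*(-⅐) + 8*(⅛) = 5/7 + 1 = 12/7 ≈ 1.7143)
T² = (12/7)² = 144/49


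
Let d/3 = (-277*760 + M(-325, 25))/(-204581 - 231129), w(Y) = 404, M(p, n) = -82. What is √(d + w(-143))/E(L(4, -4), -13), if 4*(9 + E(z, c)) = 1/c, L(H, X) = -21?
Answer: -52*√19242984662165/102173995 ≈ -2.2325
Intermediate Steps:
E(z, c) = -9 + 1/(4*c)
d = 315903/217855 (d = 3*((-277*760 - 82)/(-204581 - 231129)) = 3*((-210520 - 82)/(-435710)) = 3*(-210602*(-1/435710)) = 3*(105301/217855) = 315903/217855 ≈ 1.4501)
√(d + w(-143))/E(L(4, -4), -13) = √(315903/217855 + 404)/(-9 + (¼)/(-13)) = √(88329323/217855)/(-9 + (¼)*(-1/13)) = (√19242984662165/217855)/(-9 - 1/52) = (√19242984662165/217855)/(-469/52) = (√19242984662165/217855)*(-52/469) = -52*√19242984662165/102173995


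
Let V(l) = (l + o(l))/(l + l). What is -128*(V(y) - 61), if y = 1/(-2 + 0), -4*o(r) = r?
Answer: 7760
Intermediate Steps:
o(r) = -r/4
y = -1/2 (y = 1/(-2) = -1/2 ≈ -0.50000)
V(l) = 3/8 (V(l) = (l - l/4)/(l + l) = (3*l/4)/((2*l)) = (3*l/4)*(1/(2*l)) = 3/8)
-128*(V(y) - 61) = -128*(3/8 - 61) = -128*(-485/8) = 7760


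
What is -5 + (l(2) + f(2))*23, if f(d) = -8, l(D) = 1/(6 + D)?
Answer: -1489/8 ≈ -186.13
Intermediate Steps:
-5 + (l(2) + f(2))*23 = -5 + (1/(6 + 2) - 8)*23 = -5 + (1/8 - 8)*23 = -5 + (⅛ - 8)*23 = -5 - 63/8*23 = -5 - 1449/8 = -1489/8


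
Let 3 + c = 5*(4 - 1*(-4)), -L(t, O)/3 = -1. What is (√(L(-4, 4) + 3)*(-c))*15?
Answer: -555*√6 ≈ -1359.5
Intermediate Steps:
L(t, O) = 3 (L(t, O) = -3*(-1) = 3)
c = 37 (c = -3 + 5*(4 - 1*(-4)) = -3 + 5*(4 + 4) = -3 + 5*8 = -3 + 40 = 37)
(√(L(-4, 4) + 3)*(-c))*15 = (√(3 + 3)*(-1*37))*15 = (√6*(-37))*15 = -37*√6*15 = -555*√6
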